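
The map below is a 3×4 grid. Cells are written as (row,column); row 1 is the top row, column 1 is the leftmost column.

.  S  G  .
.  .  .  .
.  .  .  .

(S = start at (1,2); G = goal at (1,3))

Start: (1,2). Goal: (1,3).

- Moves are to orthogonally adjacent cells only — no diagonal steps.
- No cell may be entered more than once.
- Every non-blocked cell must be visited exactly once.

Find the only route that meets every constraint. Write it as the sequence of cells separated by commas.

Need to visit all 12 open cells exactly once, starting at (1,2) and ending at (1,3).
Route from (1,2): left 1 to (1,1), down 2 to (3,1), right 1 to (3,2), up 1 to (2,2), right 1 to (2,3), down 1 to (3,3), right 1 to (3,4), up 2 to (1,4), left 1 to (1,3) — 11 moves in all.
Check: all 12 open cells covered.

(1,2), (1,1), (2,1), (3,1), (3,2), (2,2), (2,3), (3,3), (3,4), (2,4), (1,4), (1,3)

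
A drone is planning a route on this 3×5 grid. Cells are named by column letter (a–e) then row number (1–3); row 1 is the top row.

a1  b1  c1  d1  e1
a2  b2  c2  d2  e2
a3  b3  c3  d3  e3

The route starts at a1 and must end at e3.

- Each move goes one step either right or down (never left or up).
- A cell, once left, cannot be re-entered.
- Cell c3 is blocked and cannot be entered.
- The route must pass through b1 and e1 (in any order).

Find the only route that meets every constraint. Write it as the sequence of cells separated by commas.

a1, b1, c1, d1, e1, e2, e3

Moves only go right or down, so the column and row indices never decrease.
Route from a1: 4× right (reaching e1), 2× down (reaching e3) — 6 moves in all.
Check: all required cells visited.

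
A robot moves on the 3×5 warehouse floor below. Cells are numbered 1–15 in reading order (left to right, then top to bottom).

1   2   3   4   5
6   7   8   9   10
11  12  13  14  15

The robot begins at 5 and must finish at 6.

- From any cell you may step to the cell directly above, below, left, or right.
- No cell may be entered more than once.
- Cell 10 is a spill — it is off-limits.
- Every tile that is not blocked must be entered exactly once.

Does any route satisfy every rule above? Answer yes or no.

no

Cell 15 has only one open neighbour but is neither the start nor the goal, so a Hamiltonian route would have to both enter and leave it through the same neighbour — impossible without revisiting.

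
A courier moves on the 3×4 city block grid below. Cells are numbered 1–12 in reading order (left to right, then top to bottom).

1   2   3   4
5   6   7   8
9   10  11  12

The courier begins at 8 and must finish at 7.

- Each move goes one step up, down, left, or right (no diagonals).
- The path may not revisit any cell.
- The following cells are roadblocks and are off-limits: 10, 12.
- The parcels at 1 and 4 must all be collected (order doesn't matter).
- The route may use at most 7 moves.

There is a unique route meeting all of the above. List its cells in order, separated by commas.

8, 4, 3, 2, 1, 5, 6, 7

Any route must reach 1 and 4 and still end at 7 within 7 moves, so the order of the required stops is forced.
Route from 8: up to 4, 3× left (reaching 1), down to 5, 2× right (reaching 7) — 7 moves in all.
Check: all required cells visited; 7 ≤ 7 moves.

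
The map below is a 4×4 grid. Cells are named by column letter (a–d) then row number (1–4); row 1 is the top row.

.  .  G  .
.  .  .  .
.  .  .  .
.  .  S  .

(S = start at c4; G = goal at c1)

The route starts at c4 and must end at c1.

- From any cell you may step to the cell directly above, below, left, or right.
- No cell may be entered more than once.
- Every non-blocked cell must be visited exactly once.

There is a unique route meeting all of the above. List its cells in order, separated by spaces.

c4 d4 d3 c3 b3 b4 a4 a3 a2 a1 b1 b2 c2 d2 d1 c1

Need to visit all 16 open cells exactly once, starting at c4 and ending at c1.
Route from c4: right to d4, up to d3, 2× left (reaching b3), down to b4, left to a4, 3× up (reaching a1), right to b1, down to b2, 2× right (reaching d2), up to d1, left to c1 — 15 moves in all.
Check: all 16 open cells covered.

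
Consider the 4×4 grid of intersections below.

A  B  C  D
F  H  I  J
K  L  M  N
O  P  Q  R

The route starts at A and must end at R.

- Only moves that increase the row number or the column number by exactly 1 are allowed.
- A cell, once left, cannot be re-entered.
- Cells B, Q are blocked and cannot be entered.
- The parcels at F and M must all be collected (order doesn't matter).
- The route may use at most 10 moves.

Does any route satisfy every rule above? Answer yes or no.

yes

One route that works: A → F → K → L → M → N → R.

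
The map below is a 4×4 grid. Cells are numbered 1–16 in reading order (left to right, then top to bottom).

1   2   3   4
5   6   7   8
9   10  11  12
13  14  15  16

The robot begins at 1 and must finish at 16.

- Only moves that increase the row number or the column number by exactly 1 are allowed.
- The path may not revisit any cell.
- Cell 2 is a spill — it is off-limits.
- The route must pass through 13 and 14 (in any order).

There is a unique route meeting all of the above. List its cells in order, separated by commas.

1, 5, 9, 13, 14, 15, 16

Moves only go right or down, so the column and row indices never decrease.
Route from 1: down 3 to 13, right 3 to 16 — 6 moves in all.
Check: all required cells visited.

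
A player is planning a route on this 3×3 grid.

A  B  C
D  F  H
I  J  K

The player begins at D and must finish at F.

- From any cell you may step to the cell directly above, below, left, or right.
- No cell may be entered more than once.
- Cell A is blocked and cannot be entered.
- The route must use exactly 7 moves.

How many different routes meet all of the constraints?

Need simple routes of exactly 7 moves from D to F (Manhattan distance 1, so 3 moves are spent on a detour and 3 undoing it).
Enumerating: D I J K H C B F.
That gives 1 route.

1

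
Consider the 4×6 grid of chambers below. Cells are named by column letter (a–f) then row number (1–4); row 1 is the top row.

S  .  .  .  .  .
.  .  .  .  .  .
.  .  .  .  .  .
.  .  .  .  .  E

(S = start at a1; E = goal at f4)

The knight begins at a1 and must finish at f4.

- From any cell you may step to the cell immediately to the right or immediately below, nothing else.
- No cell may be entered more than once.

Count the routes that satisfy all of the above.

A right/down-only route from a1 to f4 makes exactly 3 down-moves and 5 right-moves in some order.
With no other constraints that would be C(8,3) = 56 routes.
That gives 56 routes.

56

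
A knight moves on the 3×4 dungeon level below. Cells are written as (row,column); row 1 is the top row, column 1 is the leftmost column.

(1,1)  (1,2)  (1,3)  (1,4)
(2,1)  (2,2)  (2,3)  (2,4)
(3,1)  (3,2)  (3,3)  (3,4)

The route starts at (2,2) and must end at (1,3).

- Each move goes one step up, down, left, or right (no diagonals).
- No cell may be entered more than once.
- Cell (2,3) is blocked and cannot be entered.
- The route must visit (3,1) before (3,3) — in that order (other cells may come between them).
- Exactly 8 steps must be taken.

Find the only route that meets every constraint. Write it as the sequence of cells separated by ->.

The waypoints must appear in the order (3,1), (3,3), with no cell reused.
Route from (2,2): left 1 to (2,1), down 1 to (3,1), right 3 to (3,4), up 2 to (1,4), left 1 to (1,3) — 8 moves in all.
Check: order respected ((3,1) at step 2, (3,3) at step 4); 8 moves as required.

(2,2) -> (2,1) -> (3,1) -> (3,2) -> (3,3) -> (3,4) -> (2,4) -> (1,4) -> (1,3)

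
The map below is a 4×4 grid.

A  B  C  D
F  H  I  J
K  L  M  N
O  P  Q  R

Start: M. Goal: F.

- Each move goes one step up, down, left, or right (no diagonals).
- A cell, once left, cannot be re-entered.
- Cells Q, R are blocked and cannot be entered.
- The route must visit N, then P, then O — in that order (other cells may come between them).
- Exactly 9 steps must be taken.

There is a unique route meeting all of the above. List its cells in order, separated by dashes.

The waypoints must appear in the order N, P, O, with no cell reused.
Route from M: right 1 to N, up 1 to J, left 2 to H, down 2 to P, left 1 to O, up 2 to F — 9 moves in all.
Check: order respected (N at step 1, P at step 6, O at step 7); 9 moves as required.

M - N - J - I - H - L - P - O - K - F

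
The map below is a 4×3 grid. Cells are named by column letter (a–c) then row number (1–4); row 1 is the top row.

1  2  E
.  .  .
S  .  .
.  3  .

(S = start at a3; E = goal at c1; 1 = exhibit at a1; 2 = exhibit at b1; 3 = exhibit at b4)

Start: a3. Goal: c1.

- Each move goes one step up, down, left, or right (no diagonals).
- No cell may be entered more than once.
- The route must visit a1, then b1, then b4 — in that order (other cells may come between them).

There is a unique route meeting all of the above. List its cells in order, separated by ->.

The waypoints must appear in the order a1, b1, b4, with no cell reused.
Route from a3: 2× up (reaching a1), right to b1, 3× down (reaching b4), right to c4, 3× up (reaching c1) — 10 moves in all.
Check: order respected (1 at step 2, 2 at step 3, 3 at step 6).

a3 -> a2 -> a1 -> b1 -> b2 -> b3 -> b4 -> c4 -> c3 -> c2 -> c1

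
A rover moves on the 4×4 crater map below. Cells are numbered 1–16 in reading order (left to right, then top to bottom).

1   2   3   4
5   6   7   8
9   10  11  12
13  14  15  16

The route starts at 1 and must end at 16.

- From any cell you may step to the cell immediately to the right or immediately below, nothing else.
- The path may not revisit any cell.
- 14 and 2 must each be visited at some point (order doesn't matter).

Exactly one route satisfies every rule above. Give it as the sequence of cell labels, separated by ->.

1 -> 2 -> 6 -> 10 -> 14 -> 15 -> 16

Moves only go right or down, so the column and row indices never decrease.
Route from 1: right 1 to 2, down 3 to 14, right 2 to 16 — 6 moves in all.
Check: all required cells visited.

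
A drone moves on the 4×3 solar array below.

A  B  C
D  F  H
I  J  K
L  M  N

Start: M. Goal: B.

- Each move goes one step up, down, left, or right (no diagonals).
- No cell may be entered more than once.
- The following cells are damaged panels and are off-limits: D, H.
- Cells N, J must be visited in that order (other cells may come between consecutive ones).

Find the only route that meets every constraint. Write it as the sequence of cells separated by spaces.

The waypoints must appear in the order N, J, with no cell reused.
Route from M: right 1 to N, up 1 to K, left 1 to J, up 2 to B — 5 moves in all.
Check: order respected (N at step 1, J at step 3).

M N K J F B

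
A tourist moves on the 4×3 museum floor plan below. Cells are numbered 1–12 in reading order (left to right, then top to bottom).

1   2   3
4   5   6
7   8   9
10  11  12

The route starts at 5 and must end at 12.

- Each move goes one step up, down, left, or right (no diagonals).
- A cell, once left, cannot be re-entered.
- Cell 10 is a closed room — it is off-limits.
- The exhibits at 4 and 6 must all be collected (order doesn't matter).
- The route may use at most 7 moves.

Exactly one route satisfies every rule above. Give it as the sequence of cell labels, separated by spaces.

The budget equals the shortest possible length, so every move has to be on a shortest route through the required cells.
Route from 5: left 1 to 4, up 1 to 1, right 2 to 3, down 3 to 12 — 7 moves in all.
Check: all required cells visited; 7 ≤ 7 moves.

5 4 1 2 3 6 9 12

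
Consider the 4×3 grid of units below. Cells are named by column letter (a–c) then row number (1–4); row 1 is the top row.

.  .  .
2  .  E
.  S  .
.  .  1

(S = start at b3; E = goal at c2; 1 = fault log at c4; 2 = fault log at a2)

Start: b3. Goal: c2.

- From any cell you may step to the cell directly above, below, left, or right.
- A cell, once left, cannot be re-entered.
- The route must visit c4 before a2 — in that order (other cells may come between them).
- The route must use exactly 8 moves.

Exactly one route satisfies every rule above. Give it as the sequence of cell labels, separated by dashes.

The waypoints must appear in the order c4, a2, with no cell reused.
Route from b3: right to c3, down to c4, 2× left (reaching a4), 2× up (reaching a2), 2× right (reaching c2) — 8 moves in all.
Check: order respected (1 at step 2, 2 at step 6); 8 moves as required.

b3 - c3 - c4 - b4 - a4 - a3 - a2 - b2 - c2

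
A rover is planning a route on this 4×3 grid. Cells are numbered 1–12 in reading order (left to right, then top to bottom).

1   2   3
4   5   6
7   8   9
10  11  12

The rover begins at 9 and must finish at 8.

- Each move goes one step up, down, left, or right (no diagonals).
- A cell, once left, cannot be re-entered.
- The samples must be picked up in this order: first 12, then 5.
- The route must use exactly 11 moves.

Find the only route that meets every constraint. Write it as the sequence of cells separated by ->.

The waypoints must appear in the order 12, 5, with no cell reused.
Route from 9: down to 12, 2× left (reaching 10), 3× up (reaching 1), 2× right (reaching 3), down to 6, left to 5, down to 8 — 11 moves in all.
Check: order respected (12 at step 1, 5 at step 10); 11 moves as required.

9 -> 12 -> 11 -> 10 -> 7 -> 4 -> 1 -> 2 -> 3 -> 6 -> 5 -> 8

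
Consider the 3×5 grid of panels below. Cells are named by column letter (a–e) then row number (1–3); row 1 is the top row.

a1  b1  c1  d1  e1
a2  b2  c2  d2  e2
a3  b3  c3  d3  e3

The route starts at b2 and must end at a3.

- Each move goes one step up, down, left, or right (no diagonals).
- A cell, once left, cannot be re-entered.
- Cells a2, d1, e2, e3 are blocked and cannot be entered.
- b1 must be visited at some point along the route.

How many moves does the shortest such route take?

6

Any route passes through b1 somewhere between b2 and a3. Summing Manhattan distances along the two legs (b2 → b1 → a3) gives a lower bound of 1 + 3 = 4 moves.
The shortest route satisfying every rule uses 6 moves: b2 → b1 → c1 → c2 → c3 → b3 → a3.
The bound of 4 isn't tight here; checking systematically, no route of length 4 through 5 satisfies every constraint, so 6 is the minimum.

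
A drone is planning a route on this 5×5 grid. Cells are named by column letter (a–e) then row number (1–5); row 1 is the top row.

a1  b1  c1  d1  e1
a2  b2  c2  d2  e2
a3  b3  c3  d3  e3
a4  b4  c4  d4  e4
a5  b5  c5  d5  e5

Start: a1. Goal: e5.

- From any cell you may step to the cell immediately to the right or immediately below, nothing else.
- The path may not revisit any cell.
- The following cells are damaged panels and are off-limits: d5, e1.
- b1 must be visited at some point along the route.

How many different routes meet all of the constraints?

19

A right/down-only route from a1 to e5 makes exactly 4 down-moves and 4 right-moves in some order.
With no other constraints that would be C(8,4) = 70 routes.
Split at b1 and multiply the segment counts (each segment already excludes blocked cells): a1→b1: 1; b1→e5: 19; product = 19.
That gives 19 routes.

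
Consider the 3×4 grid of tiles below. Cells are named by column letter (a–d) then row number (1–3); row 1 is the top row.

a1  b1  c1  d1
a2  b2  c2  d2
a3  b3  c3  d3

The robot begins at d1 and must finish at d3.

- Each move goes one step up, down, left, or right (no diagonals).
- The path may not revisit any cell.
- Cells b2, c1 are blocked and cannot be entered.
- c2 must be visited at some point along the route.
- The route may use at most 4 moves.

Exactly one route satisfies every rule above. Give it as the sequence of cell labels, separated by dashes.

d1 - d2 - c2 - c3 - d3

Any route must reach c2 and still end at d3 within 4 moves, so the order of the required stops is forced.
Route from d1: down 1 to d2, left 1 to c2, down 1 to c3, right 1 to d3 — 4 moves in all.
Check: all required cells visited; 4 ≤ 4 moves.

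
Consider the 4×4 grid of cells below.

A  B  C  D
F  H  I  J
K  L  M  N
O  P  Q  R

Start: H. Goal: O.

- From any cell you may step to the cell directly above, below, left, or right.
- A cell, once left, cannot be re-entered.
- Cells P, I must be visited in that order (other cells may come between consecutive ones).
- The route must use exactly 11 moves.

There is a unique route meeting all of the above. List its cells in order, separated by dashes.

H - L - P - Q - M - I - C - B - A - F - K - O

The waypoints must appear in the order P, I, with no cell reused.
Route from H: 2× down (reaching P), right to Q, 3× up (reaching C), 2× left (reaching A), 3× down (reaching O) — 11 moves in all.
Check: order respected (P at step 2, I at step 5); 11 moves as required.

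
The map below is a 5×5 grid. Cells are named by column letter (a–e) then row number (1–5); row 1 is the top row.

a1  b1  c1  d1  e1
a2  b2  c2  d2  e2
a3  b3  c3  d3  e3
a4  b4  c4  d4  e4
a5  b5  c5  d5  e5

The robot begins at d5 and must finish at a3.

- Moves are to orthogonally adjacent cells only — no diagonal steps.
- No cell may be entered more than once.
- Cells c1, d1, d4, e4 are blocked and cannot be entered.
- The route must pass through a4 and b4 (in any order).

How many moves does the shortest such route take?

Any route passes through a4 and b4 in some order between d5 and a3. Summing Manhattan distances along each leg and taking the cheapest ordering (d5 → b4 → a4 → a3) gives a lower bound of 3 + 1 + 1 = 5 moves.
A route of 5 moves achieves this: d5 → c5 → c4 → b4 → a4 → a3.
Since 5 matches the lower bound, it is optimal.

5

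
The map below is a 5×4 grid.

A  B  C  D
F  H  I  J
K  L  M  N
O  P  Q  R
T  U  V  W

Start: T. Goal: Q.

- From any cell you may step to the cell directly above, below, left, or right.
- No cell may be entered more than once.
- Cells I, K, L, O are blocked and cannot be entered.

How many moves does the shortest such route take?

3

The Manhattan distance from T to Q is |5−4| + |1−3| = 3, so at least 3 moves are needed.
A route of 3 moves achieves this: T → U → P → Q.
Since 3 matches the lower bound, it is optimal.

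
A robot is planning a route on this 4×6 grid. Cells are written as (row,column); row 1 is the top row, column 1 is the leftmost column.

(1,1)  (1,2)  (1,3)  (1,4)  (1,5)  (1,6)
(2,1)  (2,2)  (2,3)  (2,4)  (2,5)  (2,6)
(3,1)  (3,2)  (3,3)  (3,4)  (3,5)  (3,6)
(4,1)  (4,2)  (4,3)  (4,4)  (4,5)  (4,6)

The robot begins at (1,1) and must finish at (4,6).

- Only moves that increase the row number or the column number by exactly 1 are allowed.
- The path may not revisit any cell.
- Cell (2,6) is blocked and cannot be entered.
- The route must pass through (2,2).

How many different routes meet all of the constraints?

28

A right/down-only route from (1,1) to (4,6) makes exactly 3 down-moves and 5 right-moves in some order.
With no other constraints that would be C(8,3) = 56 routes.
Split at (2,2) and multiply the segment counts (each segment already excludes blocked cells): (1,1)→(2,2): 2; (2,2)→(4,6): 14; product = 28.
That gives 28 routes.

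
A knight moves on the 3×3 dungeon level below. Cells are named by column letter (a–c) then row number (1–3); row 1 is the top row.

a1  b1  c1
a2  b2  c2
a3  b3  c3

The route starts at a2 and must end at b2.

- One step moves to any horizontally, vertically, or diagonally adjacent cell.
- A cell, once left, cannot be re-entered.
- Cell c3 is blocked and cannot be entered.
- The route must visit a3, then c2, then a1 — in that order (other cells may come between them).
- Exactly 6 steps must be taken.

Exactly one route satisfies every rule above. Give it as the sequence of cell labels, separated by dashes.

The waypoints must appear in the order a3, c2, a1, with no cell reused.
Route from a2: down 1 to a3, right 1 to b3, up-right 1 to c2, up-left 1 to b1, left 1 to a1, down-right 1 to b2 — 6 moves in all.
Check: order respected (a3 at step 1, c2 at step 3, a1 at step 5); 6 moves as required.

a2 - a3 - b3 - c2 - b1 - a1 - b2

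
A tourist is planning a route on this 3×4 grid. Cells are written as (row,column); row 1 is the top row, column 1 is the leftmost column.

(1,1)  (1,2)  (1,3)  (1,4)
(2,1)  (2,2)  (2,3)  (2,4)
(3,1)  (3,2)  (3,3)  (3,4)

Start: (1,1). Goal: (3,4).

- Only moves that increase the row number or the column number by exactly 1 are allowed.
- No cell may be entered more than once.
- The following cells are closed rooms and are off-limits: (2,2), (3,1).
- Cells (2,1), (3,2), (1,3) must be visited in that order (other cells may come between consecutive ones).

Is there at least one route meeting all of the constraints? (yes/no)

no

(1,3) lies above (3,2), so going from (3,2) to (1,3) would need an upward move — but moves only go right/down, so (3,2) cannot be visited before (1,3).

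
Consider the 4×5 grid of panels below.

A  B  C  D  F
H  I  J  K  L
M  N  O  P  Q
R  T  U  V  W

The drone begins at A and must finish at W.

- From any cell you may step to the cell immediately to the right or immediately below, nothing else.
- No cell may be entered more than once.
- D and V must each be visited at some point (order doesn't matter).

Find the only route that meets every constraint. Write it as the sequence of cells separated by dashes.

A - B - C - D - K - P - V - W

Moves only go right or down, so the column and row indices never decrease.
Route from A: right 3 to D, down 3 to V, right 1 to W — 7 moves in all.
Check: all required cells visited.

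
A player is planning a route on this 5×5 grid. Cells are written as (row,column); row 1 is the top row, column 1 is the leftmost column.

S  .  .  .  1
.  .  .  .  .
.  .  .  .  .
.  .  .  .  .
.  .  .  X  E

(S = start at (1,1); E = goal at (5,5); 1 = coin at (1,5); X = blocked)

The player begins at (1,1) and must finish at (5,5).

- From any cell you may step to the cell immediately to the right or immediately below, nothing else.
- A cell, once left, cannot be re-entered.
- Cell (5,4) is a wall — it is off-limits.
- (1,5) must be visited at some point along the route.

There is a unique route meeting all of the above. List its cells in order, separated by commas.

(1,1), (1,2), (1,3), (1,4), (1,5), (2,5), (3,5), (4,5), (5,5)

Moves only go right or down, so the column and row indices never decrease.
Route from (1,1): right 4 to (1,5), down 4 to (5,5) — 8 moves in all.
Check: all required cells visited.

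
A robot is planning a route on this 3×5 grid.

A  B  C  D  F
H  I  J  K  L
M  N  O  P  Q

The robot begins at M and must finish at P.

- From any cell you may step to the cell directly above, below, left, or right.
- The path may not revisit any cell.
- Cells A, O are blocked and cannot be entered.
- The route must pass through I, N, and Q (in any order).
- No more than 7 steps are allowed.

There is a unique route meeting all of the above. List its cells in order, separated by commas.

M, N, I, J, K, L, Q, P

The 7-move cap with required stops at I, N, Q leaves no slack for detours.
Route from M: right 1 to N, up 1 to I, right 3 to L, down 1 to Q, left 1 to P — 7 moves in all.
Check: all required cells visited; 7 ≤ 7 moves.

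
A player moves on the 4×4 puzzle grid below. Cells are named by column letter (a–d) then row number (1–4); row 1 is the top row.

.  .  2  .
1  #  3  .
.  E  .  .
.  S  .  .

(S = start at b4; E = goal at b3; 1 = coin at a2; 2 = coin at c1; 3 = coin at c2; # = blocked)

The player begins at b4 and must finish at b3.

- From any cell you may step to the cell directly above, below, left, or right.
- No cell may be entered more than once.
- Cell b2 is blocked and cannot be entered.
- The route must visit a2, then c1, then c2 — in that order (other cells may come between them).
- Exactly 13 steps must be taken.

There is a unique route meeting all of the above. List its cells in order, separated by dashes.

b4 - a4 - a3 - a2 - a1 - b1 - c1 - c2 - d2 - d3 - d4 - c4 - c3 - b3

The waypoints must appear in the order a2, c1, c2, with no cell reused.
Route from b4: left 1 to a4, up 3 to a1, right 2 to c1, down 1 to c2, right 1 to d2, down 2 to d4, left 1 to c4, up 1 to c3, left 1 to b3 — 13 moves in all.
Check: order respected (1 at step 3, 2 at step 6, 3 at step 7); 13 moves as required.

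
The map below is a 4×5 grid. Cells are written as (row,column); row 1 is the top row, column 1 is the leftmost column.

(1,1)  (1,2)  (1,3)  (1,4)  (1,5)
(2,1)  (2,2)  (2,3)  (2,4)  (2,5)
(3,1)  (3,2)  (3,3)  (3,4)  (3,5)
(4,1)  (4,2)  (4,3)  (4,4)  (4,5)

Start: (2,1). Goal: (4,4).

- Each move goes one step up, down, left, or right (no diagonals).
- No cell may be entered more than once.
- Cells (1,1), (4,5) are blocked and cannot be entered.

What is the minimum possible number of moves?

The Manhattan distance from (2,1) to (4,4) is |2−4| + |1−4| = 5, so at least 5 moves are needed.
A route of 5 moves achieves this: (2,1) → (3,1) → (4,1) → (4,2) → (4,3) → (4,4).
Since 5 matches the lower bound, it is optimal.

5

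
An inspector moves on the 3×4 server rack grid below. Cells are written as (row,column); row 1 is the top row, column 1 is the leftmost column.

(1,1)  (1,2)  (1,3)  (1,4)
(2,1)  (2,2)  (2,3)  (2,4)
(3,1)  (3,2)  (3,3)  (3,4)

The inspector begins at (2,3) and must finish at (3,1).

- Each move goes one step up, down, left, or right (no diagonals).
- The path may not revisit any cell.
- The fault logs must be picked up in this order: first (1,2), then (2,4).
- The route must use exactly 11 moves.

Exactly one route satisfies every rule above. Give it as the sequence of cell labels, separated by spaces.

(2,3) (2,2) (2,1) (1,1) (1,2) (1,3) (1,4) (2,4) (3,4) (3,3) (3,2) (3,1)

The waypoints must appear in the order (1,2), (2,4), with no cell reused.
Route from (2,3): 2× left (reaching (2,1)), up to (1,1), 3× right (reaching (1,4)), 2× down (reaching (3,4)), 3× left (reaching (3,1)) — 11 moves in all.
Check: order respected ((1,2) at step 4, (2,4) at step 7); 11 moves as required.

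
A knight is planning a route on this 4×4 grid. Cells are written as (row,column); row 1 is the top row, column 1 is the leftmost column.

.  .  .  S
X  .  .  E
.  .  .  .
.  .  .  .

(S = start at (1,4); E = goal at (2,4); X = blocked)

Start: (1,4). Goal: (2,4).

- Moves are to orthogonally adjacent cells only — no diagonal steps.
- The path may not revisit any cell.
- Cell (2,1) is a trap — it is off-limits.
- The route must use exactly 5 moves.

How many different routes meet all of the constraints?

2

Need simple routes of exactly 5 moves from (1,4) to (2,4) (Manhattan distance 1, so 2 moves are spent on a detour and 2 undoing it).
Enumerating: (1,4) (1,3) (2,3) (3,3) (3,4) (2,4) | (1,4) (1,3) (1,2) (2,2) (2,3) (2,4).
That gives 2 routes.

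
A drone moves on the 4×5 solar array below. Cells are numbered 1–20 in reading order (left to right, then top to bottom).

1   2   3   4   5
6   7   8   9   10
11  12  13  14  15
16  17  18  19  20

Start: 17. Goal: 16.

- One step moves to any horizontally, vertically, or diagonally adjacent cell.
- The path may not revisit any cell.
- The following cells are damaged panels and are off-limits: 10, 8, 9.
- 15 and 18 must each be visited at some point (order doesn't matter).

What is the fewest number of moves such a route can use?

7

Any route passes through 15 and 18 in some order between 17 and 16. Summing Chebyshev distances along each leg and taking the cheapest ordering (17 → 18 → 15 → 16) gives a lower bound of 1 + 2 + 4 = 7 moves.
A route of 7 moves achieves this: 17 → 13 → 14 → 15 → 19 → 18 → 12 → 16.
Since 7 matches the lower bound, it is optimal.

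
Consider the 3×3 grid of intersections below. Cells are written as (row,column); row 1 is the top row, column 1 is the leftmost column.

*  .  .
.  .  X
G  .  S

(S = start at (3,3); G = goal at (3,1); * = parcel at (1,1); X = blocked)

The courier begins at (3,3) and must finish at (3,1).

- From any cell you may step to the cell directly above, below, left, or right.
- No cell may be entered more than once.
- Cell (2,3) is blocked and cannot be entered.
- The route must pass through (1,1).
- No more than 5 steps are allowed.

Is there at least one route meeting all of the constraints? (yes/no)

Even ignoring the no-revisit rule, getting from (3,3) to (3,1) via (1,1) needs at least 4 + 2 = 6 moves (Manhattan distance per leg), which exceeds the 5-move limit.

no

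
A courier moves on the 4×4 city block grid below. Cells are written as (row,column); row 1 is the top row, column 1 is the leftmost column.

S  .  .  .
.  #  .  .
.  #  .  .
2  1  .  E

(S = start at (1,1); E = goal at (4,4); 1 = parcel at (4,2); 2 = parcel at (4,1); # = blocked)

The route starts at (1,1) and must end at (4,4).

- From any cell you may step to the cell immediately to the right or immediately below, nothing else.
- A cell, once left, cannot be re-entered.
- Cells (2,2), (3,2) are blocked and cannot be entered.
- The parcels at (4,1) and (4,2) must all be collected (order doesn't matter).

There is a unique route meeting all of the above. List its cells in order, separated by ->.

Moves only go right or down, so the column and row indices never decrease.
Route from (1,1): down 3 to (4,1), right 3 to (4,4) — 6 moves in all.
Check: all required cells visited.

(1,1) -> (2,1) -> (3,1) -> (4,1) -> (4,2) -> (4,3) -> (4,4)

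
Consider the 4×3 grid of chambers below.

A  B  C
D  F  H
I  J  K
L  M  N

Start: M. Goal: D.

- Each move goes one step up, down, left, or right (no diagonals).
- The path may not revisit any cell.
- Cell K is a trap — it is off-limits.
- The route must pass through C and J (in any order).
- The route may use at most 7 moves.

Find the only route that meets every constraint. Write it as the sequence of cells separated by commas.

M, J, F, H, C, B, A, D

The budget equals the shortest possible length, so every move has to be on a shortest route through the required cells.
Route from M: up 2 to F, right 1 to H, up 1 to C, left 2 to A, down 1 to D — 7 moves in all.
Check: all required cells visited; 7 ≤ 7 moves.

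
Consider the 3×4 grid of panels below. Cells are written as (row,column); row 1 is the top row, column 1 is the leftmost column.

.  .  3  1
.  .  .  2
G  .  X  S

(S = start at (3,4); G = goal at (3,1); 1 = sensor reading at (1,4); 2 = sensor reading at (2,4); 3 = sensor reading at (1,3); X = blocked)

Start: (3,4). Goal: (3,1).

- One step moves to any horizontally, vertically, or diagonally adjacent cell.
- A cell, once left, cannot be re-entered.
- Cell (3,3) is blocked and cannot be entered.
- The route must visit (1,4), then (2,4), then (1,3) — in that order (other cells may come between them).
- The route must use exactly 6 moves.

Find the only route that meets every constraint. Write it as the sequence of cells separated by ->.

(3,4) -> (2,3) -> (1,4) -> (2,4) -> (1,3) -> (2,2) -> (3,1)

The waypoints must appear in the order (1,4), (2,4), (1,3), with no cell reused.
Route from (3,4): up-left to (2,3), up-right to (1,4), down to (2,4), up-left to (1,3), 2× down-left (reaching (3,1)) — 6 moves in all.
Check: order respected (1 at step 2, 2 at step 3, 3 at step 4); 6 moves as required.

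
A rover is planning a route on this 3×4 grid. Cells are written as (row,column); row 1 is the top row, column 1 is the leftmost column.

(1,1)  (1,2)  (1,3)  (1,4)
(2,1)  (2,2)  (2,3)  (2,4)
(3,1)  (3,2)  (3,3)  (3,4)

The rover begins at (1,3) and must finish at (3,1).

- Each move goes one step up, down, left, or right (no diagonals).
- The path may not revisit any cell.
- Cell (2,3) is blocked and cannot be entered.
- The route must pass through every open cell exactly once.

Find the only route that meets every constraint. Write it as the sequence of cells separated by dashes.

(1,3) - (1,4) - (2,4) - (3,4) - (3,3) - (3,2) - (2,2) - (1,2) - (1,1) - (2,1) - (3,1)

Need to visit all 11 open cells exactly once, starting at (1,3) and ending at (3,1).
Route from (1,3): right 1 to (1,4), down 2 to (3,4), left 2 to (3,2), up 2 to (1,2), left 1 to (1,1), down 2 to (3,1) — 10 moves in all.
Check: all 11 open cells covered.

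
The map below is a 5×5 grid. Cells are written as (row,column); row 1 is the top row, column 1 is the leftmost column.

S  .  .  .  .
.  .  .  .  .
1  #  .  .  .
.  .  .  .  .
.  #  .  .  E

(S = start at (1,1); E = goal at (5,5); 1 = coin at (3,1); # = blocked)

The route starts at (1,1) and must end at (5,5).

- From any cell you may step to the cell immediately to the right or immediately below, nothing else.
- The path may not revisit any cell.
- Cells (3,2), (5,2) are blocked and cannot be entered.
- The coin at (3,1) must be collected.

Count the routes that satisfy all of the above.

A right/down-only route from (1,1) to (5,5) makes exactly 4 down-moves and 4 right-moves in some order.
With no other constraints that would be C(8,4) = 70 routes.
Split at (3,1) and multiply the segment counts (each segment already excludes blocked cells): (1,1)→(3,1): 1; (3,1)→(5,5): 3; product = 3.
That gives 3 routes.

3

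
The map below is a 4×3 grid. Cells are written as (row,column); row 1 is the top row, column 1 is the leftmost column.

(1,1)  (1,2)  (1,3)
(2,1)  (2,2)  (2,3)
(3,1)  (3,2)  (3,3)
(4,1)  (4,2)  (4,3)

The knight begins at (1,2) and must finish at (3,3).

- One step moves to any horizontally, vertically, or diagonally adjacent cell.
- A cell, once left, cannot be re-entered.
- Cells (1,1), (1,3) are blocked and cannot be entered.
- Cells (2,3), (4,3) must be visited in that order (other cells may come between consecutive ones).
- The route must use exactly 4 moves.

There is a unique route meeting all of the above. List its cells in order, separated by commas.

The waypoints must appear in the order (2,3), (4,3), with no cell reused.
Route from (1,2): down-right 1 to (2,3), down-left 1 to (3,2), down-right 1 to (4,3), up 1 to (3,3) — 4 moves in all.
Check: order respected ((2,3) at step 1, (4,3) at step 3); 4 moves as required.

(1,2), (2,3), (3,2), (4,3), (3,3)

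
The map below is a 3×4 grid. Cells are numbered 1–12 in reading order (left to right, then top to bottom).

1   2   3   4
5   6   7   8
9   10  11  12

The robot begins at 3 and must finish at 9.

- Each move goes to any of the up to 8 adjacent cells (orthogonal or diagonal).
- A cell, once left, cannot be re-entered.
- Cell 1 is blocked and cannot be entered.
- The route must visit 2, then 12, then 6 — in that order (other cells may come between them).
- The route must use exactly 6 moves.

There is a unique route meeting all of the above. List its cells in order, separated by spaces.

3 2 7 12 11 6 9

The waypoints must appear in the order 2, 12, 6, with no cell reused.
Route from 3: left to 2, 2× down-right (reaching 12), left to 11, up-left to 6, down-left to 9 — 6 moves in all.
Check: order respected (2 at step 1, 12 at step 3, 6 at step 5); 6 moves as required.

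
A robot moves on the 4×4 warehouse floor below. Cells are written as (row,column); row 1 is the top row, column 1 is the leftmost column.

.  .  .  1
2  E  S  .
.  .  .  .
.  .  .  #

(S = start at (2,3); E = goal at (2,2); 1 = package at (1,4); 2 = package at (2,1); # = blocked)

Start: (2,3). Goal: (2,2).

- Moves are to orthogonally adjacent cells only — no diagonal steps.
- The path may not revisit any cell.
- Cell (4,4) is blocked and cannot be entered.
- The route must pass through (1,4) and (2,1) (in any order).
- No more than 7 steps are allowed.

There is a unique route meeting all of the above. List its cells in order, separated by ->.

(2,3) -> (2,4) -> (1,4) -> (1,3) -> (1,2) -> (1,1) -> (2,1) -> (2,2)

The 7-move cap with required stops at (1,4), (2,1) leaves no slack for detours.
Route from (2,3): right 1 to (2,4), up 1 to (1,4), left 3 to (1,1), down 1 to (2,1), right 1 to (2,2) — 7 moves in all.
Check: all required cells visited; 7 ≤ 7 moves.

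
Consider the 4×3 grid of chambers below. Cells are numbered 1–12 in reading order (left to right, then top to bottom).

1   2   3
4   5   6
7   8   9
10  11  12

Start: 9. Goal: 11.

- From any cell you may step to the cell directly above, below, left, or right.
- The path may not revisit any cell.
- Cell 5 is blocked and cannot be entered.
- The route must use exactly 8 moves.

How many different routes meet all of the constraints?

2

Need simple routes of exactly 8 moves from 9 to 11 (Manhattan distance 2, so 3 moves are spent on a detour and 3 undoing it).
Enumerating: 9 6 3 2 1 4 7 10 11 | 9 6 3 2 1 4 7 8 11.
That gives 2 routes.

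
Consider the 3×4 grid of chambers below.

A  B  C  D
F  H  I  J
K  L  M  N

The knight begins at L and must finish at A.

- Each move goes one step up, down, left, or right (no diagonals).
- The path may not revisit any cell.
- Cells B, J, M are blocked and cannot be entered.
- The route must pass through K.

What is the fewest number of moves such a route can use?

Any route passes through K somewhere between L and A. Summing Manhattan distances along the two legs (L → K → A) gives a lower bound of 1 + 2 = 3 moves.
A route of 3 moves achieves this: L → K → F → A.
Since 3 matches the lower bound, it is optimal.

3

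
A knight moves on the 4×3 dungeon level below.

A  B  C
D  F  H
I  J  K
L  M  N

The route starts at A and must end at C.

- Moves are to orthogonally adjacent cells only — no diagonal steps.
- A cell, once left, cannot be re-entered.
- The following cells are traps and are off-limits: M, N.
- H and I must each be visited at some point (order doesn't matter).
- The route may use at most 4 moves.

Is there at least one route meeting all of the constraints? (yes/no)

Even ignoring the no-revisit rule, getting from A to C, taking the cheapest ordering A → I → H → C needs at least 2 + 3 + 1 = 6 moves (Manhattan distance per leg), which exceeds the 4-move limit.

no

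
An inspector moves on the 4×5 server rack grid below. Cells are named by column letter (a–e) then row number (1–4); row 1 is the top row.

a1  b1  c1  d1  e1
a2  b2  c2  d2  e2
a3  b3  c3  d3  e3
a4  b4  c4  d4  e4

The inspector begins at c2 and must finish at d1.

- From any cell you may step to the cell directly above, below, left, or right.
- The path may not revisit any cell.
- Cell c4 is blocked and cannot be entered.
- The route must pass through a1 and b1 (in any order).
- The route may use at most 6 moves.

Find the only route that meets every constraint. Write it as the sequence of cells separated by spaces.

c2 b2 a2 a1 b1 c1 d1

Any route must reach a1 and b1 and still end at d1 within 6 moves, so the order of the required stops is forced.
Route from c2: 2× left (reaching a2), up to a1, 3× right (reaching d1) — 6 moves in all.
Check: all required cells visited; 6 ≤ 6 moves.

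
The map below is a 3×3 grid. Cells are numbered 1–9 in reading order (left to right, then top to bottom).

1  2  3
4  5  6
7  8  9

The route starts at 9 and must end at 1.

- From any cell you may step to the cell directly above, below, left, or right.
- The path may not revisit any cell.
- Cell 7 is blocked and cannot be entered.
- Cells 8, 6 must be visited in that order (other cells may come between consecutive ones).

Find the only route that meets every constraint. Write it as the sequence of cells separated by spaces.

9 8 5 6 3 2 1

The waypoints must appear in the order 8, 6, with no cell reused.
Route from 9: left to 8, up to 5, right to 6, up to 3, 2× left (reaching 1) — 6 moves in all.
Check: order respected (8 at step 1, 6 at step 3).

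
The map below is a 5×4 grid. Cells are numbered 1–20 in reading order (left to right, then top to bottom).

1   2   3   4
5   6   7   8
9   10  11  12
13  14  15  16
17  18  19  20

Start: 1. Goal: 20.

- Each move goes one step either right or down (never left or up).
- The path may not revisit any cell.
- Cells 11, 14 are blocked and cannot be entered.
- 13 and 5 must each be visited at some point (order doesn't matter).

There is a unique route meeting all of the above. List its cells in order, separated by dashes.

1 - 5 - 9 - 13 - 17 - 18 - 19 - 20

Moves only go right or down, so the column and row indices never decrease.
Route from 1: down 4 to 17, right 3 to 20 — 7 moves in all.
Check: all required cells visited.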